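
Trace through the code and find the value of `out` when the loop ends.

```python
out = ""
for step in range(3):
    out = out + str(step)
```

Let's trace through this code step by step.

Initialize: out = ''
Entering loop: for step in range(3):
After iteration 1: step = 0, out = '0'
After iteration 2: step = 1, out = '01'
After iteration 3: step = 2, out = '012'
Loop ends.

Final answer: '012'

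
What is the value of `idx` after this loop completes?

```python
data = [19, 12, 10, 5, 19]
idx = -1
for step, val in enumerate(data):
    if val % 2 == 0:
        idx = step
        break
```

Let's trace through this code step by step.

Initialize: data = [19, 12, 10, 5, 19]
Initialize: idx = -1
Entering loop: for step, val in enumerate(data):
After iteration 1: step = 0, val = 19, idx = -1
After iteration 2: step = 1, val = 12, idx = 1
Loop ends.

Final answer: 1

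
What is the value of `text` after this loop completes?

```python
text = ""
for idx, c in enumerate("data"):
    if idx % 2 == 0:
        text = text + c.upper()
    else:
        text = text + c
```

Let's trace through this code step by step.

Initialize: text = ''
Entering loop: for idx, c in enumerate("data"):
After iteration 1: idx = 0, c = 'd', text = 'D'
After iteration 2: idx = 1, c = 'a', text = 'Da'
After iteration 3: idx = 2, c = 't', text = 'DaT'
After iteration 4: idx = 3, c = 'a', text = 'DaTa'
Loop ends.

Final answer: 'DaTa'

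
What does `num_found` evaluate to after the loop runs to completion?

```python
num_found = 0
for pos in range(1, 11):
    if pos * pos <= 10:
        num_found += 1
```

Let's trace through this code step by step.

Initialize: num_found = 0
Entering loop: for pos in range(1, 11):
After iteration 1: pos = 1, num_found = 1
After iteration 2: pos = 2, num_found = 2
After iteration 3: pos = 3, num_found = 3
After iteration 4: pos = 4, num_found = 3
After iteration 5: pos = 5, num_found = 3
After iteration 6: pos = 6, num_found = 3
After iteration 7: pos = 7, num_found = 3
After iteration 8: pos = 8, num_found = 3
After iteration 9: pos = 9, num_found = 3
After iteration 10: pos = 10, num_found = 3
Loop ends.

Final answer: 3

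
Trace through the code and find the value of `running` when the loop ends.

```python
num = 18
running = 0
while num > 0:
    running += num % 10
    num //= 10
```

Let's trace through this code step by step.

Initialize: num = 18
Initialize: running = 0
Entering loop: while num > 0:
After iteration 1: num = 1, running = 8
After iteration 2: num = 0, running = 9
Loop ends.

Final answer: 9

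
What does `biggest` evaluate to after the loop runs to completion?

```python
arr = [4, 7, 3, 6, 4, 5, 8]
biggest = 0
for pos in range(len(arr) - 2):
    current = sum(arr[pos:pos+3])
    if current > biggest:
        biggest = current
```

Let's trace through this code step by step.

Initialize: arr = [4, 7, 3, 6, 4, 5, 8]
Initialize: biggest = 0
Entering loop: for pos in range(len(arr) - 2):
After iteration 1: pos = 0, biggest = 14, current = 14
After iteration 2: pos = 1, biggest = 16, current = 16
After iteration 3: pos = 2, biggest = 16, current = 13
After iteration 4: pos = 3, biggest = 16, current = 15
After iteration 5: pos = 4, biggest = 17, current = 17
Loop ends.

Final answer: 17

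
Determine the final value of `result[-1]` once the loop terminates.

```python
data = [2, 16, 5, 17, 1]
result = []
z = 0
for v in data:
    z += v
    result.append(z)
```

Let's trace through this code step by step.

Initialize: data = [2, 16, 5, 17, 1]
Initialize: result = []
Initialize: z = 0
Entering loop: for v in data:
After iteration 1: v = 2, result = [2], z = 2
After iteration 2: v = 16, result = [2, 18], z = 18
After iteration 3: v = 5, result = [2, 18, 23], z = 23
After iteration 4: v = 17, result = [2, 18, 23, 40], z = 40
After iteration 5: v = 1, result = [2, 18, 23, 40, 41], z = 41
Loop ends.
result[-1] = 41

Final answer: 41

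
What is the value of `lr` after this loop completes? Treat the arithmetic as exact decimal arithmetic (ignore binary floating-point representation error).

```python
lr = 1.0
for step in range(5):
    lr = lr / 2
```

Let's trace through this code step by step.

Initialize: lr = 1.0
Entering loop: for step in range(5):
After iteration 1: step = 0, lr = 0.5
After iteration 2: step = 1, lr = 0.25
After iteration 3: step = 2, lr = 0.125
After iteration 4: step = 3, lr = 0.0625
After iteration 5: step = 4, lr = 0.03125
Loop ends.

Final answer: 0.03125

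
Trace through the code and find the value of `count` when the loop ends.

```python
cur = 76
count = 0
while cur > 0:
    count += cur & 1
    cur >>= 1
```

Let's trace through this code step by step.

Initialize: cur = 76
Initialize: count = 0
Entering loop: while cur > 0:
After iteration 1: cur = 38, count = 0
After iteration 2: cur = 19, count = 0
After iteration 3: cur = 9, count = 1
After iteration 4: cur = 4, count = 2
After iteration 5: cur = 2, count = 2
After iteration 6: cur = 1, count = 2
After iteration 7: cur = 0, count = 3
Loop ends.

Final answer: 3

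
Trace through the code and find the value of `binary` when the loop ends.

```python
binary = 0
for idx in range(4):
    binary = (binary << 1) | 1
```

Let's trace through this code step by step.

Initialize: binary = 0
Entering loop: for idx in range(4):
After iteration 1: idx = 0, binary = 1
After iteration 2: idx = 1, binary = 3
After iteration 3: idx = 2, binary = 7
After iteration 4: idx = 3, binary = 15
Loop ends.

Final answer: 15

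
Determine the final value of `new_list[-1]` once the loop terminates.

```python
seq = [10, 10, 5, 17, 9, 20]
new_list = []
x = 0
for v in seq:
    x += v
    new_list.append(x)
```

Let's trace through this code step by step.

Initialize: seq = [10, 10, 5, 17, 9, 20]
Initialize: new_list = []
Initialize: x = 0
Entering loop: for v in seq:
After iteration 1: v = 10, new_list = [10], x = 10
After iteration 2: v = 10, new_list = [10, 20], x = 20
After iteration 3: v = 5, new_list = [10, 20, 25], x = 25
After iteration 4: v = 17, new_list = [10, 20, 25, 42], x = 42
After iteration 5: v = 9, new_list = [10, 20, 25, 42, 51], x = 51
After iteration 6: v = 20, new_list = [10, 20, 25, 42, 51, 71], x = 71
Loop ends.
new_list[-1] = 71

Final answer: 71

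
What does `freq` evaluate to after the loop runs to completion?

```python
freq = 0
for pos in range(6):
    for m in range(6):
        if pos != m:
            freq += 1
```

Let's trace through this code step by step.

Initialize: freq = 0
Entering loop: for pos in range(6):
After iteration 1: pos = 0, freq = 5
After iteration 2: pos = 1, freq = 10
After iteration 3: pos = 2, freq = 15
After iteration 4: pos = 3, freq = 20
After iteration 5: pos = 4, freq = 25
After iteration 6: pos = 5, freq = 30
Loop ends.

Final answer: 30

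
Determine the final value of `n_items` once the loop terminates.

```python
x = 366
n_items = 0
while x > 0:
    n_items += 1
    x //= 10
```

Let's trace through this code step by step.

Initialize: x = 366
Initialize: n_items = 0
Entering loop: while x > 0:
After iteration 1: x = 36, n_items = 1
After iteration 2: x = 3, n_items = 2
After iteration 3: x = 0, n_items = 3
Loop ends.

Final answer: 3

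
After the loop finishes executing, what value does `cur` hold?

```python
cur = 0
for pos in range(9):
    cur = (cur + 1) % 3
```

Let's trace through this code step by step.

Initialize: cur = 0
Entering loop: for pos in range(9):
After iteration 1: pos = 0, cur = 1
After iteration 2: pos = 1, cur = 2
After iteration 3: pos = 2, cur = 0
After iteration 4: pos = 3, cur = 1
After iteration 5: pos = 4, cur = 2
After iteration 6: pos = 5, cur = 0
After iteration 7: pos = 6, cur = 1
After iteration 8: pos = 7, cur = 2
After iteration 9: pos = 8, cur = 0
Loop ends.

Final answer: 0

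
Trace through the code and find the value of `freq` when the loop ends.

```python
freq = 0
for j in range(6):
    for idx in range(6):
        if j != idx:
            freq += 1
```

Let's trace through this code step by step.

Initialize: freq = 0
Entering loop: for j in range(6):
After iteration 1: j = 0, freq = 5
After iteration 2: j = 1, freq = 10
After iteration 3: j = 2, freq = 15
After iteration 4: j = 3, freq = 20
After iteration 5: j = 4, freq = 25
After iteration 6: j = 5, freq = 30
Loop ends.

Final answer: 30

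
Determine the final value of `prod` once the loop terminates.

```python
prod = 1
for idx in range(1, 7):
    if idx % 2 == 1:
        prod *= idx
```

Let's trace through this code step by step.

Initialize: prod = 1
Entering loop: for idx in range(1, 7):
After iteration 1: idx = 1, prod = 1
After iteration 2: idx = 2, prod = 1
After iteration 3: idx = 3, prod = 3
After iteration 4: idx = 4, prod = 3
After iteration 5: idx = 5, prod = 15
After iteration 6: idx = 6, prod = 15
Loop ends.

Final answer: 15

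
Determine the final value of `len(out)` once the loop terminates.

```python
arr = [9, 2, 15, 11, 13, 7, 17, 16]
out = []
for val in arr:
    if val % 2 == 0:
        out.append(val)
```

Let's trace through this code step by step.

Initialize: arr = [9, 2, 15, 11, 13, 7, 17, 16]
Initialize: out = []
Entering loop: for val in arr:
After iteration 1: val = 9, out = []
After iteration 2: val = 2, out = [2]
After iteration 3: val = 15, out = [2]
After iteration 4: val = 11, out = [2]
After iteration 5: val = 13, out = [2]
After iteration 6: val = 7, out = [2]
After iteration 7: val = 17, out = [2]
After iteration 8: val = 16, out = [2, 16]
Loop ends.
len(out) = 2

Final answer: 2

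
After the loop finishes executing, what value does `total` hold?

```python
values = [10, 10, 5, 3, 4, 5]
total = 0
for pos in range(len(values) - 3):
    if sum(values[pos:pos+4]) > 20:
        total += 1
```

Let's trace through this code step by step.

Initialize: values = [10, 10, 5, 3, 4, 5]
Initialize: total = 0
Entering loop: for pos in range(len(values) - 3):
After iteration 1: pos = 0, total = 1
After iteration 2: pos = 1, total = 2
After iteration 3: pos = 2, total = 2
Loop ends.

Final answer: 2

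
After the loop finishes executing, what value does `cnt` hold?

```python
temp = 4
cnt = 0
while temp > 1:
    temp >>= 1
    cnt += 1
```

Let's trace through this code step by step.

Initialize: temp = 4
Initialize: cnt = 0
Entering loop: while temp > 1:
After iteration 1: temp = 2, cnt = 1
After iteration 2: temp = 1, cnt = 2
Loop ends.

Final answer: 2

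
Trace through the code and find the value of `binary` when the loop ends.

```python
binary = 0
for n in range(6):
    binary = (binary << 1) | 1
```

Let's trace through this code step by step.

Initialize: binary = 0
Entering loop: for n in range(6):
After iteration 1: n = 0, binary = 1
After iteration 2: n = 1, binary = 3
After iteration 3: n = 2, binary = 7
After iteration 4: n = 3, binary = 15
After iteration 5: n = 4, binary = 31
After iteration 6: n = 5, binary = 63
Loop ends.

Final answer: 63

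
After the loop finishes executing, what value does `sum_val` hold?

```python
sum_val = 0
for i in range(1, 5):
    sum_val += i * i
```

Let's trace through this code step by step.

Initialize: sum_val = 0
Entering loop: for i in range(1, 5):
After iteration 1: i = 1, sum_val = 1
After iteration 2: i = 2, sum_val = 5
After iteration 3: i = 3, sum_val = 14
After iteration 4: i = 4, sum_val = 30
Loop ends.

Final answer: 30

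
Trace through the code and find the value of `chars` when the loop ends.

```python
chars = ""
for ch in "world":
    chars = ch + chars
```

Let's trace through this code step by step.

Initialize: chars = ''
Entering loop: for ch in "world":
After iteration 1: ch = 'w', chars = 'w'
After iteration 2: ch = 'o', chars = 'ow'
After iteration 3: ch = 'r', chars = 'row'
After iteration 4: ch = 'l', chars = 'lrow'
After iteration 5: ch = 'd', chars = 'dlrow'
Loop ends.

Final answer: 'dlrow'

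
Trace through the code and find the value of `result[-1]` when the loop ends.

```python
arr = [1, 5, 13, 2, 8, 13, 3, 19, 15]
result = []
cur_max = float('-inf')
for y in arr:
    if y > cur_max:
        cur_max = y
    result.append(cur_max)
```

Let's trace through this code step by step.

Initialize: arr = [1, 5, 13, 2, 8, 13, 3, 19, 15]
Initialize: result = []
Initialize: cur_max = -inf
Entering loop: for y in arr:
After iteration 1: y = 1, result = [1], cur_max = 1
After iteration 2: y = 5, result = [1, 5], cur_max = 5
After iteration 3: y = 13, result = [1, 5, 13], cur_max = 13
After iteration 4: y = 2, result = [1, 5, 13, 13], cur_max = 13
After iteration 5: y = 8, result = [1, 5, 13, 13, 13], cur_max = 13
After iteration 6: y = 13, result = [1, 5, 13, 13, 13, 13], cur_max = 13
After iteration 7: y = 3, result = [1, 5, 13, 13, 13, 13, 13], cur_max = 13
After iteration 8: y = 19, result = [1, 5, 13, 13, 13, 13, 13, 19], cur_max = 19
After iteration 9: y = 15, result = [1, 5, 13, 13, 13, 13, 13, 19, 19], cur_max = 19
Loop ends.
result[-1] = 19

Final answer: 19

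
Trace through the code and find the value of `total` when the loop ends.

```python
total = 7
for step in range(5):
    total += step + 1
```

Let's trace through this code step by step.

Initialize: total = 7
Entering loop: for step in range(5):
After iteration 1: step = 0, total = 8
After iteration 2: step = 1, total = 10
After iteration 3: step = 2, total = 13
After iteration 4: step = 3, total = 17
After iteration 5: step = 4, total = 22
Loop ends.

Final answer: 22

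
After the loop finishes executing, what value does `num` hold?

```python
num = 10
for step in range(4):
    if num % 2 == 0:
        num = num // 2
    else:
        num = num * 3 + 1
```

Let's trace through this code step by step.

Initialize: num = 10
Entering loop: for step in range(4):
After iteration 1: step = 0, num = 5
After iteration 2: step = 1, num = 16
After iteration 3: step = 2, num = 8
After iteration 4: step = 3, num = 4
Loop ends.

Final answer: 4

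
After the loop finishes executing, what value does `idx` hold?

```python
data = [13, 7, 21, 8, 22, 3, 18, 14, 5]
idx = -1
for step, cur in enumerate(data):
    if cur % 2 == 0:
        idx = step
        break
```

Let's trace through this code step by step.

Initialize: data = [13, 7, 21, 8, 22, 3, 18, 14, 5]
Initialize: idx = -1
Entering loop: for step, cur in enumerate(data):
After iteration 1: step = 0, cur = 13, idx = -1
After iteration 2: step = 1, cur = 7, idx = -1
After iteration 3: step = 2, cur = 21, idx = -1
After iteration 4: step = 3, cur = 8, idx = 3
Loop ends.

Final answer: 3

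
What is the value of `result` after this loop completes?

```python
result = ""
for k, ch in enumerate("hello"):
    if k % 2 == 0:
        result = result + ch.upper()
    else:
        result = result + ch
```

Let's trace through this code step by step.

Initialize: result = ''
Entering loop: for k, ch in enumerate("hello"):
After iteration 1: k = 0, ch = 'h', result = 'H'
After iteration 2: k = 1, ch = 'e', result = 'He'
After iteration 3: k = 2, ch = 'l', result = 'HeL'
After iteration 4: k = 3, ch = 'l', result = 'HeLl'
After iteration 5: k = 4, ch = 'o', result = 'HeLlO'
Loop ends.

Final answer: 'HeLlO'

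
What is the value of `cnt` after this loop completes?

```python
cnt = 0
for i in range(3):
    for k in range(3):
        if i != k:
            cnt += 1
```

Let's trace through this code step by step.

Initialize: cnt = 0
Entering loop: for i in range(3):
After iteration 1: i = 0, cnt = 2
After iteration 2: i = 1, cnt = 4
After iteration 3: i = 2, cnt = 6
Loop ends.

Final answer: 6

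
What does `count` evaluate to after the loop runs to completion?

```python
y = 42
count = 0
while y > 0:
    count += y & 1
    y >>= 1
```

Let's trace through this code step by step.

Initialize: y = 42
Initialize: count = 0
Entering loop: while y > 0:
After iteration 1: y = 21, count = 0
After iteration 2: y = 10, count = 1
After iteration 3: y = 5, count = 1
After iteration 4: y = 2, count = 2
After iteration 5: y = 1, count = 2
After iteration 6: y = 0, count = 3
Loop ends.

Final answer: 3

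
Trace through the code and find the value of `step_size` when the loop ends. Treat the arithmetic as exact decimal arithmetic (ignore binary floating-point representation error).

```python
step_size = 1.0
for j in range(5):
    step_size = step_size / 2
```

Let's trace through this code step by step.

Initialize: step_size = 1.0
Entering loop: for j in range(5):
After iteration 1: j = 0, step_size = 0.5
After iteration 2: j = 1, step_size = 0.25
After iteration 3: j = 2, step_size = 0.125
After iteration 4: j = 3, step_size = 0.0625
After iteration 5: j = 4, step_size = 0.03125
Loop ends.

Final answer: 0.03125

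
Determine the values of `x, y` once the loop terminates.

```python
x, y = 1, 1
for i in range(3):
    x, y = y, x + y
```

Let's trace through this code step by step.

Initialize: x = 1
Initialize: y = 1
Entering loop: for i in range(3):
After iteration 1: i = 0, x = 1, y = 2
After iteration 2: i = 1, x = 2, y = 3
After iteration 3: i = 2, x = 3, y = 5
Loop ends.

Final answer: 3, 5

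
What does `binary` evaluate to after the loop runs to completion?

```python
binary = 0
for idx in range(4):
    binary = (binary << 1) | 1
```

Let's trace through this code step by step.

Initialize: binary = 0
Entering loop: for idx in range(4):
After iteration 1: idx = 0, binary = 1
After iteration 2: idx = 1, binary = 3
After iteration 3: idx = 2, binary = 7
After iteration 4: idx = 3, binary = 15
Loop ends.

Final answer: 15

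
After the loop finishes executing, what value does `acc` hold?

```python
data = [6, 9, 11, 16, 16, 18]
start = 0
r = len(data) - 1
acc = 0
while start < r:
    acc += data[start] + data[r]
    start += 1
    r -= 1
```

Let's trace through this code step by step.

Initialize: data = [6, 9, 11, 16, 16, 18]
Initialize: start = 0
Initialize: r = 5
Initialize: acc = 0
Entering loop: while start < r:
After iteration 1: start = 1, r = 4, acc = 24
After iteration 2: start = 2, r = 3, acc = 49
After iteration 3: start = 3, r = 2, acc = 76
Loop ends.

Final answer: 76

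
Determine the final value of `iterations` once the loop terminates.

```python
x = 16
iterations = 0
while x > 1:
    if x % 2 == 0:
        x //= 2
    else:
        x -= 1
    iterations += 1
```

Let's trace through this code step by step.

Initialize: x = 16
Initialize: iterations = 0
Entering loop: while x > 1:
After iteration 1: x = 8, iterations = 1
After iteration 2: x = 4, iterations = 2
After iteration 3: x = 2, iterations = 3
After iteration 4: x = 1, iterations = 4
Loop ends.

Final answer: 4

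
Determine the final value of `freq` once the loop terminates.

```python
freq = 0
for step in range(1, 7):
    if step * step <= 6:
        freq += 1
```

Let's trace through this code step by step.

Initialize: freq = 0
Entering loop: for step in range(1, 7):
After iteration 1: step = 1, freq = 1
After iteration 2: step = 2, freq = 2
After iteration 3: step = 3, freq = 2
After iteration 4: step = 4, freq = 2
After iteration 5: step = 5, freq = 2
After iteration 6: step = 6, freq = 2
Loop ends.

Final answer: 2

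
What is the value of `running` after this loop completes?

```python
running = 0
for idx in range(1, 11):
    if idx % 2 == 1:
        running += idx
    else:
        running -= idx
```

Let's trace through this code step by step.

Initialize: running = 0
Entering loop: for idx in range(1, 11):
After iteration 1: idx = 1, running = 1
After iteration 2: idx = 2, running = -1
After iteration 3: idx = 3, running = 2
After iteration 4: idx = 4, running = -2
After iteration 5: idx = 5, running = 3
After iteration 6: idx = 6, running = -3
After iteration 7: idx = 7, running = 4
After iteration 8: idx = 8, running = -4
After iteration 9: idx = 9, running = 5
After iteration 10: idx = 10, running = -5
Loop ends.

Final answer: -5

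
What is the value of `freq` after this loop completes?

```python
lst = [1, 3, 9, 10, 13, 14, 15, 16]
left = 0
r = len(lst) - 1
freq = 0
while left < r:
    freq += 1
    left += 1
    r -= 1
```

Let's trace through this code step by step.

Initialize: lst = [1, 3, 9, 10, 13, 14, 15, 16]
Initialize: left = 0
Initialize: r = 7
Initialize: freq = 0
Entering loop: while left < r:
After iteration 1: left = 1, r = 6, freq = 1
After iteration 2: left = 2, r = 5, freq = 2
After iteration 3: left = 3, r = 4, freq = 3
After iteration 4: left = 4, r = 3, freq = 4
Loop ends.

Final answer: 4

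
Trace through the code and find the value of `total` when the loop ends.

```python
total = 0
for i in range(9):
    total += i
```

Let's trace through this code step by step.

Initialize: total = 0
Entering loop: for i in range(9):
After iteration 1: i = 0, total = 0
After iteration 2: i = 1, total = 1
After iteration 3: i = 2, total = 3
After iteration 4: i = 3, total = 6
After iteration 5: i = 4, total = 10
After iteration 6: i = 5, total = 15
After iteration 7: i = 6, total = 21
After iteration 8: i = 7, total = 28
After iteration 9: i = 8, total = 36
Loop ends.

Final answer: 36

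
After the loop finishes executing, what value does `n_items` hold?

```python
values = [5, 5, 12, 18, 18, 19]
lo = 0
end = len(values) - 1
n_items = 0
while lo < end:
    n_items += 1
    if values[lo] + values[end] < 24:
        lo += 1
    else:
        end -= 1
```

Let's trace through this code step by step.

Initialize: values = [5, 5, 12, 18, 18, 19]
Initialize: lo = 0
Initialize: end = 5
Initialize: n_items = 0
Entering loop: while lo < end:
After iteration 1: lo = 0, end = 4, n_items = 1
After iteration 2: lo = 1, end = 4, n_items = 2
After iteration 3: lo = 2, end = 4, n_items = 3
After iteration 4: lo = 2, end = 3, n_items = 4
After iteration 5: lo = 2, end = 2, n_items = 5
Loop ends.

Final answer: 5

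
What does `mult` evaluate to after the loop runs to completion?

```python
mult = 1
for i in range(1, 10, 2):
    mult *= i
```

Let's trace through this code step by step.

Initialize: mult = 1
Entering loop: for i in range(1, 10, 2):
After iteration 1: i = 1, mult = 1
After iteration 2: i = 3, mult = 3
After iteration 3: i = 5, mult = 15
After iteration 4: i = 7, mult = 105
After iteration 5: i = 9, mult = 945
Loop ends.

Final answer: 945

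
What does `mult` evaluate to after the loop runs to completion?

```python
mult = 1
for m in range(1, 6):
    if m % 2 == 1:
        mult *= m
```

Let's trace through this code step by step.

Initialize: mult = 1
Entering loop: for m in range(1, 6):
After iteration 1: m = 1, mult = 1
After iteration 2: m = 2, mult = 1
After iteration 3: m = 3, mult = 3
After iteration 4: m = 4, mult = 3
After iteration 5: m = 5, mult = 15
Loop ends.

Final answer: 15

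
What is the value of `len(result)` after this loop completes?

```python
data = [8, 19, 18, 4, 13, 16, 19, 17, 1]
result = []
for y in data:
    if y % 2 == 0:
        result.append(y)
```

Let's trace through this code step by step.

Initialize: data = [8, 19, 18, 4, 13, 16, 19, 17, 1]
Initialize: result = []
Entering loop: for y in data:
After iteration 1: y = 8, result = [8]
After iteration 2: y = 19, result = [8]
After iteration 3: y = 18, result = [8, 18]
After iteration 4: y = 4, result = [8, 18, 4]
After iteration 5: y = 13, result = [8, 18, 4]
After iteration 6: y = 16, result = [8, 18, 4, 16]
After iteration 7: y = 19, result = [8, 18, 4, 16]
After iteration 8: y = 17, result = [8, 18, 4, 16]
After iteration 9: y = 1, result = [8, 18, 4, 16]
Loop ends.
len(result) = 4

Final answer: 4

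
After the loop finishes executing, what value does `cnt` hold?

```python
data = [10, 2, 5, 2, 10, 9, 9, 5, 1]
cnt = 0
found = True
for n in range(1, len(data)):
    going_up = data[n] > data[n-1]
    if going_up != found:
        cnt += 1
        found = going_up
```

Let's trace through this code step by step.

Initialize: data = [10, 2, 5, 2, 10, 9, 9, 5, 1]
Initialize: cnt = 0
Initialize: found = True
Entering loop: for n in range(1, len(data)):
After iteration 1: n = 1, cnt = 1, found = False, going_up = False
After iteration 2: n = 2, cnt = 2, found = True, going_up = True
After iteration 3: n = 3, cnt = 3, found = False, going_up = False
After iteration 4: n = 4, cnt = 4, found = True, going_up = True
After iteration 5: n = 5, cnt = 5, found = False, going_up = False
After iteration 6: n = 6, cnt = 5, found = False, going_up = False
After iteration 7: n = 7, cnt = 5, found = False, going_up = False
After iteration 8: n = 8, cnt = 5, found = False, going_up = False
Loop ends.

Final answer: 5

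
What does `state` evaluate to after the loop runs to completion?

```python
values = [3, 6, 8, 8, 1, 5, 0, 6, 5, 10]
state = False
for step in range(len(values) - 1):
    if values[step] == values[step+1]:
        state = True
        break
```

Let's trace through this code step by step.

Initialize: values = [3, 6, 8, 8, 1, 5, 0, 6, 5, 10]
Initialize: state = False
Entering loop: for step in range(len(values) - 1):
After iteration 1: step = 0, state = False
After iteration 2: step = 1, state = False
After iteration 3: step = 2, state = True
Loop ends.

Final answer: True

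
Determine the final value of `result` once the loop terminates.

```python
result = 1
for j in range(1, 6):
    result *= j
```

Let's trace through this code step by step.

Initialize: result = 1
Entering loop: for j in range(1, 6):
After iteration 1: j = 1, result = 1
After iteration 2: j = 2, result = 2
After iteration 3: j = 3, result = 6
After iteration 4: j = 4, result = 24
After iteration 5: j = 5, result = 120
Loop ends.

Final answer: 120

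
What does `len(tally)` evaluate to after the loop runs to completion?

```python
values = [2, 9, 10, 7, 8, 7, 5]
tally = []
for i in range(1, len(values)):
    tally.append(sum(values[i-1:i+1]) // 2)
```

Let's trace through this code step by step.

Initialize: values = [2, 9, 10, 7, 8, 7, 5]
Initialize: tally = []
Entering loop: for i in range(1, len(values)):
After iteration 1: i = 1, tally = [5]
After iteration 2: i = 2, tally = [5, 9]
After iteration 3: i = 3, tally = [5, 9, 8]
After iteration 4: i = 4, tally = [5, 9, 8, 7]
After iteration 5: i = 5, tally = [5, 9, 8, 7, 7]
After iteration 6: i = 6, tally = [5, 9, 8, 7, 7, 6]
Loop ends.
len(tally) = 6

Final answer: 6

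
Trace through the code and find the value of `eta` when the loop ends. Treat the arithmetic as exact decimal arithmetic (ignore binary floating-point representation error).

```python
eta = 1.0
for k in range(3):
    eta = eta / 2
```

Let's trace through this code step by step.

Initialize: eta = 1.0
Entering loop: for k in range(3):
After iteration 1: k = 0, eta = 0.5
After iteration 2: k = 1, eta = 0.25
After iteration 3: k = 2, eta = 0.125
Loop ends.

Final answer: 0.125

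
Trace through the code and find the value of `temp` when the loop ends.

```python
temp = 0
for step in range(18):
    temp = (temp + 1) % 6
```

Let's trace through this code step by step.

Initialize: temp = 0
Entering loop: for step in range(18):
After iteration 1: step = 0, temp = 1
After iteration 2: step = 1, temp = 2
After iteration 3: step = 2, temp = 3
After iteration 4: step = 3, temp = 4
After iteration 5: step = 4, temp = 5
After iteration 6: step = 5, temp = 0
After iteration 7: step = 6, temp = 1
After iteration 8: step = 7, temp = 2
After iteration 9: step = 8, temp = 3
After iteration 10: step = 9, temp = 4
After iteration 11: step = 10, temp = 5
After iteration 12: step = 11, temp = 0
After iteration 13: step = 12, temp = 1
After iteration 14: step = 13, temp = 2
After iteration 15: step = 14, temp = 3
After iteration 16: step = 15, temp = 4
After iteration 17: step = 16, temp = 5
After iteration 18: step = 17, temp = 0
Loop ends.

Final answer: 0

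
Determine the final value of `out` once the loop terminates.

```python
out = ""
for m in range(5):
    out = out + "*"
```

Let's trace through this code step by step.

Initialize: out = ''
Entering loop: for m in range(5):
After iteration 1: m = 0, out = '*'
After iteration 2: m = 1, out = '**'
After iteration 3: m = 2, out = '***'
After iteration 4: m = 3, out = '****'
After iteration 5: m = 4, out = '*****'
Loop ends.

Final answer: '*****'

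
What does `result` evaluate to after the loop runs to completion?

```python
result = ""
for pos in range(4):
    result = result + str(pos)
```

Let's trace through this code step by step.

Initialize: result = ''
Entering loop: for pos in range(4):
After iteration 1: pos = 0, result = '0'
After iteration 2: pos = 1, result = '01'
After iteration 3: pos = 2, result = '012'
After iteration 4: pos = 3, result = '0123'
Loop ends.

Final answer: '0123'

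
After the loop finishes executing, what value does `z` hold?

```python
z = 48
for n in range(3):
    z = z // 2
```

Let's trace through this code step by step.

Initialize: z = 48
Entering loop: for n in range(3):
After iteration 1: n = 0, z = 24
After iteration 2: n = 1, z = 12
After iteration 3: n = 2, z = 6
Loop ends.

Final answer: 6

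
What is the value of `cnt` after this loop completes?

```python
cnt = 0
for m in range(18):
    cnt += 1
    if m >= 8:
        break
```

Let's trace through this code step by step.

Initialize: cnt = 0
Entering loop: for m in range(18):
After iteration 1: m = 0, cnt = 1
After iteration 2: m = 1, cnt = 2
After iteration 3: m = 2, cnt = 3
After iteration 4: m = 3, cnt = 4
After iteration 5: m = 4, cnt = 5
After iteration 6: m = 5, cnt = 6
After iteration 7: m = 6, cnt = 7
After iteration 8: m = 7, cnt = 8
After iteration 9: m = 8, cnt = 9
Loop ends.

Final answer: 9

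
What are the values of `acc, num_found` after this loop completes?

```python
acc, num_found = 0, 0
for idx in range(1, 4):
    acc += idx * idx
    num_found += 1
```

Let's trace through this code step by step.

Initialize: acc = 0
Initialize: num_found = 0
Entering loop: for idx in range(1, 4):
After iteration 1: idx = 1, acc = 1, num_found = 1
After iteration 2: idx = 2, acc = 5, num_found = 2
After iteration 3: idx = 3, acc = 14, num_found = 3
Loop ends.

Final answer: 14, 3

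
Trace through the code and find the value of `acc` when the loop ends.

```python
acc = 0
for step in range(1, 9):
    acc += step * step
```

Let's trace through this code step by step.

Initialize: acc = 0
Entering loop: for step in range(1, 9):
After iteration 1: step = 1, acc = 1
After iteration 2: step = 2, acc = 5
After iteration 3: step = 3, acc = 14
After iteration 4: step = 4, acc = 30
After iteration 5: step = 5, acc = 55
After iteration 6: step = 6, acc = 91
After iteration 7: step = 7, acc = 140
After iteration 8: step = 8, acc = 204
Loop ends.

Final answer: 204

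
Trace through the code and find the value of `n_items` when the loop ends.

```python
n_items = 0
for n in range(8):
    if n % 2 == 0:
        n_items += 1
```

Let's trace through this code step by step.

Initialize: n_items = 0
Entering loop: for n in range(8):
After iteration 1: n = 0, n_items = 1
After iteration 2: n = 1, n_items = 1
After iteration 3: n = 2, n_items = 2
After iteration 4: n = 3, n_items = 2
After iteration 5: n = 4, n_items = 3
After iteration 6: n = 5, n_items = 3
After iteration 7: n = 6, n_items = 4
After iteration 8: n = 7, n_items = 4
Loop ends.

Final answer: 4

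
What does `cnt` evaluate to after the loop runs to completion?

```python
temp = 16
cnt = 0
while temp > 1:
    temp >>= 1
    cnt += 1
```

Let's trace through this code step by step.

Initialize: temp = 16
Initialize: cnt = 0
Entering loop: while temp > 1:
After iteration 1: temp = 8, cnt = 1
After iteration 2: temp = 4, cnt = 2
After iteration 3: temp = 2, cnt = 3
After iteration 4: temp = 1, cnt = 4
Loop ends.

Final answer: 4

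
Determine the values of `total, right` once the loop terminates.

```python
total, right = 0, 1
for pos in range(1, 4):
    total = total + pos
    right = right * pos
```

Let's trace through this code step by step.

Initialize: total = 0
Initialize: right = 1
Entering loop: for pos in range(1, 4):
After iteration 1: pos = 1, total = 1, right = 1
After iteration 2: pos = 2, total = 3, right = 2
After iteration 3: pos = 3, total = 6, right = 6
Loop ends.

Final answer: 6, 6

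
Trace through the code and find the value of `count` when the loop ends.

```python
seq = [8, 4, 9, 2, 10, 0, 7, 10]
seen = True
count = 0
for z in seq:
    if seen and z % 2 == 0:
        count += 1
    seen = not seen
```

Let's trace through this code step by step.

Initialize: seq = [8, 4, 9, 2, 10, 0, 7, 10]
Initialize: seen = True
Initialize: count = 0
Entering loop: for z in seq:
After iteration 1: z = 8, seen = False, count = 1
After iteration 2: z = 4, seen = True, count = 1
After iteration 3: z = 9, seen = False, count = 1
After iteration 4: z = 2, seen = True, count = 1
After iteration 5: z = 10, seen = False, count = 2
After iteration 6: z = 0, seen = True, count = 2
After iteration 7: z = 7, seen = False, count = 2
After iteration 8: z = 10, seen = True, count = 2
Loop ends.

Final answer: 2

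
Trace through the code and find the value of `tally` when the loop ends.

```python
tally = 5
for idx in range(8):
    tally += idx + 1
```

Let's trace through this code step by step.

Initialize: tally = 5
Entering loop: for idx in range(8):
After iteration 1: idx = 0, tally = 6
After iteration 2: idx = 1, tally = 8
After iteration 3: idx = 2, tally = 11
After iteration 4: idx = 3, tally = 15
After iteration 5: idx = 4, tally = 20
After iteration 6: idx = 5, tally = 26
After iteration 7: idx = 6, tally = 33
After iteration 8: idx = 7, tally = 41
Loop ends.

Final answer: 41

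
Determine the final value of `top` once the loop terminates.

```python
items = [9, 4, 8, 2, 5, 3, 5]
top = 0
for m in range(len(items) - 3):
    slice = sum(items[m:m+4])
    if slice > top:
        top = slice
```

Let's trace through this code step by step.

Initialize: items = [9, 4, 8, 2, 5, 3, 5]
Initialize: top = 0
Entering loop: for m in range(len(items) - 3):
After iteration 1: m = 0, top = 23, slice = 23
After iteration 2: m = 1, top = 23, slice = 19
After iteration 3: m = 2, top = 23, slice = 18
After iteration 4: m = 3, top = 23, slice = 15
Loop ends.

Final answer: 23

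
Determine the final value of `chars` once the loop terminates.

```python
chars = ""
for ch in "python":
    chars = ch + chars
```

Let's trace through this code step by step.

Initialize: chars = ''
Entering loop: for ch in "python":
After iteration 1: ch = 'p', chars = 'p'
After iteration 2: ch = 'y', chars = 'yp'
After iteration 3: ch = 't', chars = 'typ'
After iteration 4: ch = 'h', chars = 'htyp'
After iteration 5: ch = 'o', chars = 'ohtyp'
After iteration 6: ch = 'n', chars = 'nohtyp'
Loop ends.

Final answer: 'nohtyp'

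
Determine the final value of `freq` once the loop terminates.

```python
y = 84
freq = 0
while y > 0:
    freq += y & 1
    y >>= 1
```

Let's trace through this code step by step.

Initialize: y = 84
Initialize: freq = 0
Entering loop: while y > 0:
After iteration 1: y = 42, freq = 0
After iteration 2: y = 21, freq = 0
After iteration 3: y = 10, freq = 1
After iteration 4: y = 5, freq = 1
After iteration 5: y = 2, freq = 2
After iteration 6: y = 1, freq = 2
After iteration 7: y = 0, freq = 3
Loop ends.

Final answer: 3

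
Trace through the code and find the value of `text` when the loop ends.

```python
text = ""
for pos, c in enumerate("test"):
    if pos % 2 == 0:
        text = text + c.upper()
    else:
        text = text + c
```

Let's trace through this code step by step.

Initialize: text = ''
Entering loop: for pos, c in enumerate("test"):
After iteration 1: pos = 0, c = 't', text = 'T'
After iteration 2: pos = 1, c = 'e', text = 'Te'
After iteration 3: pos = 2, c = 's', text = 'TeS'
After iteration 4: pos = 3, c = 't', text = 'TeSt'
Loop ends.

Final answer: 'TeSt'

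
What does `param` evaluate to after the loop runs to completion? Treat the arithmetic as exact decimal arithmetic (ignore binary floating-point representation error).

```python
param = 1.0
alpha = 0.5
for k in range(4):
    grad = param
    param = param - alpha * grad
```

Let's trace through this code step by step.

Initialize: param = 1.0
Initialize: alpha = 0.5
Entering loop: for k in range(4):
After iteration 1: k = 0, param = 0.5, grad = 1.0
After iteration 2: k = 1, param = 0.25, grad = 0.5
After iteration 3: k = 2, param = 0.125, grad = 0.25
After iteration 4: k = 3, param = 0.0625, grad = 0.125
Loop ends.

Final answer: 0.0625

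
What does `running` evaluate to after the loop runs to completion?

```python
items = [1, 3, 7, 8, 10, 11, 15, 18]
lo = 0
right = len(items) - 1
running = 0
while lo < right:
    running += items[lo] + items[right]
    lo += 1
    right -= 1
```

Let's trace through this code step by step.

Initialize: items = [1, 3, 7, 8, 10, 11, 15, 18]
Initialize: lo = 0
Initialize: right = 7
Initialize: running = 0
Entering loop: while lo < right:
After iteration 1: lo = 1, right = 6, running = 19
After iteration 2: lo = 2, right = 5, running = 37
After iteration 3: lo = 3, right = 4, running = 55
After iteration 4: lo = 4, right = 3, running = 73
Loop ends.

Final answer: 73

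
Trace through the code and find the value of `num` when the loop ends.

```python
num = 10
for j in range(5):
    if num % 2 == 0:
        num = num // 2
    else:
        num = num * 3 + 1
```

Let's trace through this code step by step.

Initialize: num = 10
Entering loop: for j in range(5):
After iteration 1: j = 0, num = 5
After iteration 2: j = 1, num = 16
After iteration 3: j = 2, num = 8
After iteration 4: j = 3, num = 4
After iteration 5: j = 4, num = 2
Loop ends.

Final answer: 2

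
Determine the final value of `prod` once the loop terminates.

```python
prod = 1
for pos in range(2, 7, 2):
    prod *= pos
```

Let's trace through this code step by step.

Initialize: prod = 1
Entering loop: for pos in range(2, 7, 2):
After iteration 1: pos = 2, prod = 2
After iteration 2: pos = 4, prod = 8
After iteration 3: pos = 6, prod = 48
Loop ends.

Final answer: 48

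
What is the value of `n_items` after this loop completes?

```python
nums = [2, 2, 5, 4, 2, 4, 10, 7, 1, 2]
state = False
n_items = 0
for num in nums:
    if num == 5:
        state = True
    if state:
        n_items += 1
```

Let's trace through this code step by step.

Initialize: nums = [2, 2, 5, 4, 2, 4, 10, 7, 1, 2]
Initialize: state = False
Initialize: n_items = 0
Entering loop: for num in nums:
After iteration 1: num = 2, state = False, n_items = 0
After iteration 2: num = 2, state = False, n_items = 0
After iteration 3: num = 5, state = True, n_items = 1
After iteration 4: num = 4, state = True, n_items = 2
After iteration 5: num = 2, state = True, n_items = 3
After iteration 6: num = 4, state = True, n_items = 4
After iteration 7: num = 10, state = True, n_items = 5
After iteration 8: num = 7, state = True, n_items = 6
After iteration 9: num = 1, state = True, n_items = 7
After iteration 10: num = 2, state = True, n_items = 8
Loop ends.

Final answer: 8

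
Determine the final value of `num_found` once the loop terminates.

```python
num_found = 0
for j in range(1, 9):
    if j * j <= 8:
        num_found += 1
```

Let's trace through this code step by step.

Initialize: num_found = 0
Entering loop: for j in range(1, 9):
After iteration 1: j = 1, num_found = 1
After iteration 2: j = 2, num_found = 2
After iteration 3: j = 3, num_found = 2
After iteration 4: j = 4, num_found = 2
After iteration 5: j = 5, num_found = 2
After iteration 6: j = 6, num_found = 2
After iteration 7: j = 7, num_found = 2
After iteration 8: j = 8, num_found = 2
Loop ends.

Final answer: 2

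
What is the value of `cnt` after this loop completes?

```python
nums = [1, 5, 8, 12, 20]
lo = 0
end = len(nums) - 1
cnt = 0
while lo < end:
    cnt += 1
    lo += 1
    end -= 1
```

Let's trace through this code step by step.

Initialize: nums = [1, 5, 8, 12, 20]
Initialize: lo = 0
Initialize: end = 4
Initialize: cnt = 0
Entering loop: while lo < end:
After iteration 1: lo = 1, end = 3, cnt = 1
After iteration 2: lo = 2, end = 2, cnt = 2
Loop ends.

Final answer: 2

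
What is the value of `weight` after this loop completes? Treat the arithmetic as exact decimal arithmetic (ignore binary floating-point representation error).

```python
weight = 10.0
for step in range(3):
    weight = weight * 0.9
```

Let's trace through this code step by step.

Initialize: weight = 10.0
Entering loop: for step in range(3):
After iteration 1: step = 0, weight = 9.0
After iteration 2: step = 1, weight = 8.1
After iteration 3: step = 2, weight = 7.29
Loop ends.

Final answer: 7.29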